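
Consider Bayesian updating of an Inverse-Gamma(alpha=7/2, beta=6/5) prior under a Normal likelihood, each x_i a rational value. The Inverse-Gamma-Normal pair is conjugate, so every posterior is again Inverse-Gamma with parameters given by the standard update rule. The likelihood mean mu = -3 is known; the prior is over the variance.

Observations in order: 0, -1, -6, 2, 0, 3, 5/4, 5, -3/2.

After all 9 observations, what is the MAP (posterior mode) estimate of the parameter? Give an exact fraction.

obs 1: x=0 → posterior Inverse-Gamma(4, 57/10)
obs 2: x=-1 → posterior Inverse-Gamma(9/2, 77/10)
obs 3: x=-6 → posterior Inverse-Gamma(5, 61/5)
obs 4: x=2 → posterior Inverse-Gamma(11/2, 247/10)
obs 5: x=0 → posterior Inverse-Gamma(6, 146/5)
obs 6: x=3 → posterior Inverse-Gamma(13/2, 236/5)
obs 7: x=5/4 → posterior Inverse-Gamma(7, 8997/160)
obs 8: x=5 → posterior Inverse-Gamma(15/2, 14117/160)
obs 9: x=-3/2 → posterior Inverse-Gamma(8, 14297/160)

14297/1440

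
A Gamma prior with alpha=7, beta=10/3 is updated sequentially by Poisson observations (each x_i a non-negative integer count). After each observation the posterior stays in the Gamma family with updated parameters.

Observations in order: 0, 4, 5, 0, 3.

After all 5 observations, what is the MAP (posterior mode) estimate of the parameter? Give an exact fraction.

54/25

obs 1: x=0 → posterior Gamma(7, 13/3)
obs 2: x=4 → posterior Gamma(11, 16/3)
obs 3: x=5 → posterior Gamma(16, 19/3)
obs 4: x=0 → posterior Gamma(16, 22/3)
obs 5: x=3 → posterior Gamma(19, 25/3)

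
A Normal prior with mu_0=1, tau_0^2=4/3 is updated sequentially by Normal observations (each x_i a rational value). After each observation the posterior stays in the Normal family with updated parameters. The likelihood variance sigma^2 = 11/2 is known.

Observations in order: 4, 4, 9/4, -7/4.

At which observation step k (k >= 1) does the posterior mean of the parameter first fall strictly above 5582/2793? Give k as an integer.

obs 1: x=4 → posterior Normal(65/41, 44/41)
obs 2: x=4 → posterior Normal(97/49, 44/49)
obs 3: x=9/4 → posterior Normal(115/57, 44/57)
obs 4: x=-7/4 → posterior Normal(101/65, 44/65)

k = 3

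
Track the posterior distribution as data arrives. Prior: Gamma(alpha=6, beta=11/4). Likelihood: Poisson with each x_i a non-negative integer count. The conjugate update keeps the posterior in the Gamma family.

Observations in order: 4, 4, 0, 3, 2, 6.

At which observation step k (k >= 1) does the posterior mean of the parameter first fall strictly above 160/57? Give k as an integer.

obs 1: x=4 → posterior Gamma(10, 15/4)
obs 2: x=4 → posterior Gamma(14, 19/4)
obs 3: x=0 → posterior Gamma(14, 23/4)
obs 4: x=3 → posterior Gamma(17, 27/4)
obs 5: x=2 → posterior Gamma(19, 31/4)
obs 6: x=6 → posterior Gamma(25, 35/4)

k = 2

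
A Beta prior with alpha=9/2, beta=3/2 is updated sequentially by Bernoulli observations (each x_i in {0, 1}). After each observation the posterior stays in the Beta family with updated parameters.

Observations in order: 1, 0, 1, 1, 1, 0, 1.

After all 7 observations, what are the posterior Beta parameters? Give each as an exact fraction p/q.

alpha=19/2, beta=7/2

obs 1: x=1 → posterior Beta(11/2, 3/2)
obs 2: x=0 → posterior Beta(11/2, 5/2)
obs 3: x=1 → posterior Beta(13/2, 5/2)
obs 4: x=1 → posterior Beta(15/2, 5/2)
obs 5: x=1 → posterior Beta(17/2, 5/2)
obs 6: x=0 → posterior Beta(17/2, 7/2)
obs 7: x=1 → posterior Beta(19/2, 7/2)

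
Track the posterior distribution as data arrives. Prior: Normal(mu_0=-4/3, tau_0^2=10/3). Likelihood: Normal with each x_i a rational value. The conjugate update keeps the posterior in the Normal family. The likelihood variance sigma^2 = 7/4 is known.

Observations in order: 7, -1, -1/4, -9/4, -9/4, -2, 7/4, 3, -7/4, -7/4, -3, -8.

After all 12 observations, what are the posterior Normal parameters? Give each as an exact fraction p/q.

mu_0=-448/501, tau_0^2=70/501

obs 1: x=7 → posterior Normal(252/61, 70/61)
obs 2: x=-1 → posterior Normal(212/101, 70/101)
obs 3: x=-1/4 → posterior Normal(202/141, 70/141)
obs 4: x=-9/4 → posterior Normal(112/181, 70/181)
obs 5: x=-9/4 → posterior Normal(22/221, 70/221)
obs 6: x=-2 → posterior Normal(-2/9, 70/261)
obs 7: x=7/4 → posterior Normal(12/301, 10/43)
obs 8: x=3 → posterior Normal(12/31, 70/341)
obs 9: x=-7/4 → posterior Normal(62/381, 70/381)
obs 10: x=-7/4 → posterior Normal(-8/421, 70/421)
obs 11: x=-3 → posterior Normal(-128/461, 70/461)
obs 12: x=-8 → posterior Normal(-448/501, 70/501)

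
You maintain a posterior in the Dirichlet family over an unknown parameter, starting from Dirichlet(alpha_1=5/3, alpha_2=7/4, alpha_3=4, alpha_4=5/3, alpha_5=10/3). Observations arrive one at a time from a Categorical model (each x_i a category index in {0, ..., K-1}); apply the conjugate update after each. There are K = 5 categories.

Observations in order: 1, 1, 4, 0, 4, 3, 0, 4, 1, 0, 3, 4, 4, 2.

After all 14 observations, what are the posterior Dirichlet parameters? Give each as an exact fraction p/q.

obs 1: x=1 → posterior Dirichlet(5/3, 11/4, 4, 5/3, 10/3)
obs 2: x=1 → posterior Dirichlet(5/3, 15/4, 4, 5/3, 10/3)
obs 3: x=4 → posterior Dirichlet(5/3, 15/4, 4, 5/3, 13/3)
obs 4: x=0 → posterior Dirichlet(8/3, 15/4, 4, 5/3, 13/3)
obs 5: x=4 → posterior Dirichlet(8/3, 15/4, 4, 5/3, 16/3)
obs 6: x=3 → posterior Dirichlet(8/3, 15/4, 4, 8/3, 16/3)
obs 7: x=0 → posterior Dirichlet(11/3, 15/4, 4, 8/3, 16/3)
obs 8: x=4 → posterior Dirichlet(11/3, 15/4, 4, 8/3, 19/3)
obs 9: x=1 → posterior Dirichlet(11/3, 19/4, 4, 8/3, 19/3)
obs 10: x=0 → posterior Dirichlet(14/3, 19/4, 4, 8/3, 19/3)
obs 11: x=3 → posterior Dirichlet(14/3, 19/4, 4, 11/3, 19/3)
obs 12: x=4 → posterior Dirichlet(14/3, 19/4, 4, 11/3, 22/3)
obs 13: x=4 → posterior Dirichlet(14/3, 19/4, 4, 11/3, 25/3)
obs 14: x=2 → posterior Dirichlet(14/3, 19/4, 5, 11/3, 25/3)

alpha_1=14/3, alpha_2=19/4, alpha_3=5, alpha_4=11/3, alpha_5=25/3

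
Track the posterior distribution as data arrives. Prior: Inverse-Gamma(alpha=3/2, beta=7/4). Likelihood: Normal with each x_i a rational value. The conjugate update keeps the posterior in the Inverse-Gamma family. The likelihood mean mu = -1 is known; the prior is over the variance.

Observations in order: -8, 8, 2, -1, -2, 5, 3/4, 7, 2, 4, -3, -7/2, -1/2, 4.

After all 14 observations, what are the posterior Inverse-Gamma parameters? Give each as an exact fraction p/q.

obs 1: x=-8 → posterior Inverse-Gamma(2, 105/4)
obs 2: x=8 → posterior Inverse-Gamma(5/2, 267/4)
obs 3: x=2 → posterior Inverse-Gamma(3, 285/4)
obs 4: x=-1 → posterior Inverse-Gamma(7/2, 285/4)
obs 5: x=-2 → posterior Inverse-Gamma(4, 287/4)
obs 6: x=5 → posterior Inverse-Gamma(9/2, 359/4)
obs 7: x=3/4 → posterior Inverse-Gamma(5, 2921/32)
obs 8: x=7 → posterior Inverse-Gamma(11/2, 3945/32)
obs 9: x=2 → posterior Inverse-Gamma(6, 4089/32)
obs 10: x=4 → posterior Inverse-Gamma(13/2, 4489/32)
obs 11: x=-3 → posterior Inverse-Gamma(7, 4553/32)
obs 12: x=-7/2 → posterior Inverse-Gamma(15/2, 4653/32)
obs 13: x=-1/2 → posterior Inverse-Gamma(8, 4657/32)
obs 14: x=4 → posterior Inverse-Gamma(17/2, 5057/32)

alpha=17/2, beta=5057/32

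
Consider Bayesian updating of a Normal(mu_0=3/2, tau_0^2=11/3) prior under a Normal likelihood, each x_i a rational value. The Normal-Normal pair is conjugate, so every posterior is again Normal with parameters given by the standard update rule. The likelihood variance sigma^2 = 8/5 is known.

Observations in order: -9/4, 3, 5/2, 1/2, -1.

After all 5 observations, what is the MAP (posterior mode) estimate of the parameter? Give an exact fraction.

obs 1: x=-9/4 → posterior Normal(-351/316, 88/79)
obs 2: x=3 → posterior Normal(309/536, 44/67)
obs 3: x=5/2 → posterior Normal(859/756, 88/189)
obs 4: x=1/2 → posterior Normal(969/976, 22/61)
obs 5: x=-1 → posterior Normal(749/1196, 88/299)

749/1196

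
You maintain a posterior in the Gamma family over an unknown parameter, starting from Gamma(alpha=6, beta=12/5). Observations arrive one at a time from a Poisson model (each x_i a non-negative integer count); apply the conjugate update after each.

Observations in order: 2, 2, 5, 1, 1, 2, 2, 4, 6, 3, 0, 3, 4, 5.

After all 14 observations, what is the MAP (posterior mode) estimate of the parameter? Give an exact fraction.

225/82

obs 1: x=2 → posterior Gamma(8, 17/5)
obs 2: x=2 → posterior Gamma(10, 22/5)
obs 3: x=5 → posterior Gamma(15, 27/5)
obs 4: x=1 → posterior Gamma(16, 32/5)
obs 5: x=1 → posterior Gamma(17, 37/5)
obs 6: x=2 → posterior Gamma(19, 42/5)
obs 7: x=2 → posterior Gamma(21, 47/5)
obs 8: x=4 → posterior Gamma(25, 52/5)
obs 9: x=6 → posterior Gamma(31, 57/5)
obs 10: x=3 → posterior Gamma(34, 62/5)
obs 11: x=0 → posterior Gamma(34, 67/5)
obs 12: x=3 → posterior Gamma(37, 72/5)
obs 13: x=4 → posterior Gamma(41, 77/5)
obs 14: x=5 → posterior Gamma(46, 82/5)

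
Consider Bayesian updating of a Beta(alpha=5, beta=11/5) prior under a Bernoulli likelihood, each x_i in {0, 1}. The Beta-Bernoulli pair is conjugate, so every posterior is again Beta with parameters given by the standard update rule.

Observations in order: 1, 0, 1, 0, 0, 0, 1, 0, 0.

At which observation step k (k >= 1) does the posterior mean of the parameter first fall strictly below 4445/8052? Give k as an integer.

obs 1: x=1 → posterior Beta(6, 11/5)
obs 2: x=0 → posterior Beta(6, 16/5)
obs 3: x=1 → posterior Beta(7, 16/5)
obs 4: x=0 → posterior Beta(7, 21/5)
obs 5: x=0 → posterior Beta(7, 26/5)
obs 6: x=0 → posterior Beta(7, 31/5)
obs 7: x=1 → posterior Beta(8, 31/5)
obs 8: x=0 → posterior Beta(8, 36/5)
obs 9: x=0 → posterior Beta(8, 41/5)

k = 6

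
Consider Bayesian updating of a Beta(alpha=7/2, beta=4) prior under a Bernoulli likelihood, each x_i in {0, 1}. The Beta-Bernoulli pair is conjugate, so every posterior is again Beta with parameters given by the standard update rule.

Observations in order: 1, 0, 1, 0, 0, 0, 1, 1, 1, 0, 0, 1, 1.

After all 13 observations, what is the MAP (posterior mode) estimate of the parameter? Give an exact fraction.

19/37

obs 1: x=1 → posterior Beta(9/2, 4)
obs 2: x=0 → posterior Beta(9/2, 5)
obs 3: x=1 → posterior Beta(11/2, 5)
obs 4: x=0 → posterior Beta(11/2, 6)
obs 5: x=0 → posterior Beta(11/2, 7)
obs 6: x=0 → posterior Beta(11/2, 8)
obs 7: x=1 → posterior Beta(13/2, 8)
obs 8: x=1 → posterior Beta(15/2, 8)
obs 9: x=1 → posterior Beta(17/2, 8)
obs 10: x=0 → posterior Beta(17/2, 9)
obs 11: x=0 → posterior Beta(17/2, 10)
obs 12: x=1 → posterior Beta(19/2, 10)
obs 13: x=1 → posterior Beta(21/2, 10)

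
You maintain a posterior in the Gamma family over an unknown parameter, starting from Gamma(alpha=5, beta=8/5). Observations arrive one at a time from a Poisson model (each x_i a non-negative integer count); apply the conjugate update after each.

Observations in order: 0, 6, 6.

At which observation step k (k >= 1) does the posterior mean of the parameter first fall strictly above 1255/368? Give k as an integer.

obs 1: x=0 → posterior Gamma(5, 13/5)
obs 2: x=6 → posterior Gamma(11, 18/5)
obs 3: x=6 → posterior Gamma(17, 23/5)

k = 3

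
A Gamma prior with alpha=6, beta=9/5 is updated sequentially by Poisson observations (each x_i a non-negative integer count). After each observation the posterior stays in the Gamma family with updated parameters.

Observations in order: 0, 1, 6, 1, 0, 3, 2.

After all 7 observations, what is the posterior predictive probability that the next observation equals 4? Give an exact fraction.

10979869061154141667287865543884800000/107006904423598033356356300384937784807

obs 1: x=0 → posterior Gamma(6, 14/5)
obs 2: x=1 → posterior Gamma(7, 19/5)
obs 3: x=6 → posterior Gamma(13, 24/5)
obs 4: x=1 → posterior Gamma(14, 29/5)
obs 5: x=0 → posterior Gamma(14, 34/5)
obs 6: x=3 → posterior Gamma(17, 39/5)
obs 7: x=2 → posterior Gamma(19, 44/5)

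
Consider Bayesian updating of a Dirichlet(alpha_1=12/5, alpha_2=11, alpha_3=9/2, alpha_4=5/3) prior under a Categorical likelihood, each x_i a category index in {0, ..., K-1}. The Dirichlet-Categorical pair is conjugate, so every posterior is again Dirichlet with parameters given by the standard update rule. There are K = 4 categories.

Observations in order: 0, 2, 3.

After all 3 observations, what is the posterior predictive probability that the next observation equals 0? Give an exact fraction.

102/677

obs 1: x=0 → posterior Dirichlet(17/5, 11, 9/2, 5/3)
obs 2: x=2 → posterior Dirichlet(17/5, 11, 11/2, 5/3)
obs 3: x=3 → posterior Dirichlet(17/5, 11, 11/2, 8/3)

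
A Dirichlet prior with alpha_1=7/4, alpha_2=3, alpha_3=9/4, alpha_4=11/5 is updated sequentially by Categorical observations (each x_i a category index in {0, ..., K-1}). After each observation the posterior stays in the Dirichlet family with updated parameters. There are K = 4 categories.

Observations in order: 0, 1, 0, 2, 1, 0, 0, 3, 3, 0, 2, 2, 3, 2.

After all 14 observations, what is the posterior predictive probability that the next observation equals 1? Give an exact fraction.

25/116

obs 1: x=0 → posterior Dirichlet(11/4, 3, 9/4, 11/5)
obs 2: x=1 → posterior Dirichlet(11/4, 4, 9/4, 11/5)
obs 3: x=0 → posterior Dirichlet(15/4, 4, 9/4, 11/5)
obs 4: x=2 → posterior Dirichlet(15/4, 4, 13/4, 11/5)
obs 5: x=1 → posterior Dirichlet(15/4, 5, 13/4, 11/5)
obs 6: x=0 → posterior Dirichlet(19/4, 5, 13/4, 11/5)
obs 7: x=0 → posterior Dirichlet(23/4, 5, 13/4, 11/5)
obs 8: x=3 → posterior Dirichlet(23/4, 5, 13/4, 16/5)
obs 9: x=3 → posterior Dirichlet(23/4, 5, 13/4, 21/5)
obs 10: x=0 → posterior Dirichlet(27/4, 5, 13/4, 21/5)
obs 11: x=2 → posterior Dirichlet(27/4, 5, 17/4, 21/5)
obs 12: x=2 → posterior Dirichlet(27/4, 5, 21/4, 21/5)
obs 13: x=3 → posterior Dirichlet(27/4, 5, 21/4, 26/5)
obs 14: x=2 → posterior Dirichlet(27/4, 5, 25/4, 26/5)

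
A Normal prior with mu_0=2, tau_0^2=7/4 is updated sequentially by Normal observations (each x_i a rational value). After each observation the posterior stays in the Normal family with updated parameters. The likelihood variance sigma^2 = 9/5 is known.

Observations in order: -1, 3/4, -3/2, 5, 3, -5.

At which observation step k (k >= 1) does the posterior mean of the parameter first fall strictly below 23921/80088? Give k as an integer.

k = 3

obs 1: x=-1 → posterior Normal(37/71, 63/71)
obs 2: x=3/4 → posterior Normal(253/424, 63/106)
obs 3: x=-3/2 → posterior Normal(43/564, 21/47)
obs 4: x=5 → posterior Normal(743/704, 63/176)
obs 5: x=3 → posterior Normal(1163/844, 63/211)
obs 6: x=-5 → posterior Normal(463/984, 21/82)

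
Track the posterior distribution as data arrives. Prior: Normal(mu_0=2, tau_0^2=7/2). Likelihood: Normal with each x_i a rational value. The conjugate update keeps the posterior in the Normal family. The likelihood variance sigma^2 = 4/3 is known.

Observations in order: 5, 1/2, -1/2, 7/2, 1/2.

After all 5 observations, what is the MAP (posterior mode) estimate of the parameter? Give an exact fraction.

obs 1: x=5 → posterior Normal(121/29, 28/29)
obs 2: x=1/2 → posterior Normal(263/100, 14/25)
obs 3: x=-1/2 → posterior Normal(121/71, 28/71)
obs 4: x=7/2 → posterior Normal(389/184, 7/23)
obs 5: x=1/2 → posterior Normal(205/113, 28/113)

205/113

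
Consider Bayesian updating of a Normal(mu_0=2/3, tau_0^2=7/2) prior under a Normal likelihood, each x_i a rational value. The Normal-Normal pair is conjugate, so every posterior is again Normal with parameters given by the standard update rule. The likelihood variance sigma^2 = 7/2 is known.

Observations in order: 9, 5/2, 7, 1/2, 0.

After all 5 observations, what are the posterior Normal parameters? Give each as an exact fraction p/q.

obs 1: x=9 → posterior Normal(29/6, 7/4)
obs 2: x=5/2 → posterior Normal(73/18, 7/6)
obs 3: x=7 → posterior Normal(115/24, 7/8)
obs 4: x=1/2 → posterior Normal(59/15, 7/10)
obs 5: x=0 → posterior Normal(59/18, 7/12)

mu_0=59/18, tau_0^2=7/12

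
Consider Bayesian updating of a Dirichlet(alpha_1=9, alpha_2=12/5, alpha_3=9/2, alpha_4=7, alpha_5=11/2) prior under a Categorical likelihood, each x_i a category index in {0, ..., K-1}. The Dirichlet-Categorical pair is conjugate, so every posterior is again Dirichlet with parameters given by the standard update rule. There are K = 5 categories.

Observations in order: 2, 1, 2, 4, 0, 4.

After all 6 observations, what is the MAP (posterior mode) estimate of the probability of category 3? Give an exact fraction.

obs 1: x=2 → posterior Dirichlet(9, 12/5, 11/2, 7, 11/2)
obs 2: x=1 → posterior Dirichlet(9, 17/5, 11/2, 7, 11/2)
obs 3: x=2 → posterior Dirichlet(9, 17/5, 13/2, 7, 11/2)
obs 4: x=4 → posterior Dirichlet(9, 17/5, 13/2, 7, 13/2)
obs 5: x=0 → posterior Dirichlet(10, 17/5, 13/2, 7, 13/2)
obs 6: x=4 → posterior Dirichlet(10, 17/5, 13/2, 7, 15/2)

10/49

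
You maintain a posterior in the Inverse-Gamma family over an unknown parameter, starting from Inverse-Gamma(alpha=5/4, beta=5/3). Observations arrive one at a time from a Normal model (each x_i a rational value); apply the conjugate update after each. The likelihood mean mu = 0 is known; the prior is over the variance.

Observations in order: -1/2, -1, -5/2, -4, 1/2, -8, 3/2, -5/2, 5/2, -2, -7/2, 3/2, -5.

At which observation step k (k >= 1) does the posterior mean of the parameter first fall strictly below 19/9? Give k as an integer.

k = 2

obs 1: x=-1/2 → posterior Inverse-Gamma(7/4, 43/24)
obs 2: x=-1 → posterior Inverse-Gamma(9/4, 55/24)
obs 3: x=-5/2 → posterior Inverse-Gamma(11/4, 65/12)
obs 4: x=-4 → posterior Inverse-Gamma(13/4, 161/12)
obs 5: x=1/2 → posterior Inverse-Gamma(15/4, 325/24)
obs 6: x=-8 → posterior Inverse-Gamma(17/4, 1093/24)
obs 7: x=3/2 → posterior Inverse-Gamma(19/4, 140/3)
obs 8: x=-5/2 → posterior Inverse-Gamma(21/4, 1195/24)
obs 9: x=5/2 → posterior Inverse-Gamma(23/4, 635/12)
obs 10: x=-2 → posterior Inverse-Gamma(25/4, 659/12)
obs 11: x=-7/2 → posterior Inverse-Gamma(27/4, 1465/24)
obs 12: x=3/2 → posterior Inverse-Gamma(29/4, 373/6)
obs 13: x=-5 → posterior Inverse-Gamma(31/4, 224/3)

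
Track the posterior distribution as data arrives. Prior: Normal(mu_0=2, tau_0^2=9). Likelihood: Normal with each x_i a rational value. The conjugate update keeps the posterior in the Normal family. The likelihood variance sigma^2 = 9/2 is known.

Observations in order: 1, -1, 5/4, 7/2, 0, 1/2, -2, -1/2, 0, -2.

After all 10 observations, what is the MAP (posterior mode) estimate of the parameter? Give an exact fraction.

obs 1: x=1 → posterior Normal(4/3, 3)
obs 2: x=-1 → posterior Normal(2/5, 9/5)
obs 3: x=5/4 → posterior Normal(9/14, 9/7)
obs 4: x=7/2 → posterior Normal(23/18, 1)
obs 5: x=0 → posterior Normal(23/22, 9/11)
obs 6: x=1/2 → posterior Normal(25/26, 9/13)
obs 7: x=-2 → posterior Normal(17/30, 3/5)
obs 8: x=-1/2 → posterior Normal(15/34, 9/17)
obs 9: x=0 → posterior Normal(15/38, 9/19)
obs 10: x=-2 → posterior Normal(1/6, 3/7)

1/6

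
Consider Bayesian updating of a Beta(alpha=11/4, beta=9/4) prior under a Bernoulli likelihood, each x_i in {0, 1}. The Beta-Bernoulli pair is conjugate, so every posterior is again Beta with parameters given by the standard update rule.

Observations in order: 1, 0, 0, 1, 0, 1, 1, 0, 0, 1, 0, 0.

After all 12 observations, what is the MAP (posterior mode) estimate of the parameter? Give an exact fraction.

obs 1: x=1 → posterior Beta(15/4, 9/4)
obs 2: x=0 → posterior Beta(15/4, 13/4)
obs 3: x=0 → posterior Beta(15/4, 17/4)
obs 4: x=1 → posterior Beta(19/4, 17/4)
obs 5: x=0 → posterior Beta(19/4, 21/4)
obs 6: x=1 → posterior Beta(23/4, 21/4)
obs 7: x=1 → posterior Beta(27/4, 21/4)
obs 8: x=0 → posterior Beta(27/4, 25/4)
obs 9: x=0 → posterior Beta(27/4, 29/4)
obs 10: x=1 → posterior Beta(31/4, 29/4)
obs 11: x=0 → posterior Beta(31/4, 33/4)
obs 12: x=0 → posterior Beta(31/4, 37/4)

9/20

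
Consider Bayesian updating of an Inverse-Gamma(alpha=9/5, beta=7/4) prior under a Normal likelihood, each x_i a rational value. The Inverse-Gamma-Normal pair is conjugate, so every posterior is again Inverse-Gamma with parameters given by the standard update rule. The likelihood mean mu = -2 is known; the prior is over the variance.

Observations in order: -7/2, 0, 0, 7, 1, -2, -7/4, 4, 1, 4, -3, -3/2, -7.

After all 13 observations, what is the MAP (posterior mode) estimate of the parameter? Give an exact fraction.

16885/1488

obs 1: x=-7/2 → posterior Inverse-Gamma(23/10, 23/8)
obs 2: x=0 → posterior Inverse-Gamma(14/5, 39/8)
obs 3: x=0 → posterior Inverse-Gamma(33/10, 55/8)
obs 4: x=7 → posterior Inverse-Gamma(19/5, 379/8)
obs 5: x=1 → posterior Inverse-Gamma(43/10, 415/8)
obs 6: x=-2 → posterior Inverse-Gamma(24/5, 415/8)
obs 7: x=-7/4 → posterior Inverse-Gamma(53/10, 1661/32)
obs 8: x=4 → posterior Inverse-Gamma(29/5, 2237/32)
obs 9: x=1 → posterior Inverse-Gamma(63/10, 2381/32)
obs 10: x=4 → posterior Inverse-Gamma(34/5, 2957/32)
obs 11: x=-3 → posterior Inverse-Gamma(73/10, 2973/32)
obs 12: x=-3/2 → posterior Inverse-Gamma(39/5, 2977/32)
obs 13: x=-7 → posterior Inverse-Gamma(83/10, 3377/32)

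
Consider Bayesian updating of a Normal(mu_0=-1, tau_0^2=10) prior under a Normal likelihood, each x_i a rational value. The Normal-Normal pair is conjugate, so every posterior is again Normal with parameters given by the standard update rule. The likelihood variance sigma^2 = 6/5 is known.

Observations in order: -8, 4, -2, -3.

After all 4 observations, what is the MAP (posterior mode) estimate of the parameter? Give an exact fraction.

-228/103

obs 1: x=-8 → posterior Normal(-29/4, 15/14)
obs 2: x=4 → posterior Normal(-103/53, 30/53)
obs 3: x=-2 → posterior Normal(-51/26, 5/13)
obs 4: x=-3 → posterior Normal(-228/103, 30/103)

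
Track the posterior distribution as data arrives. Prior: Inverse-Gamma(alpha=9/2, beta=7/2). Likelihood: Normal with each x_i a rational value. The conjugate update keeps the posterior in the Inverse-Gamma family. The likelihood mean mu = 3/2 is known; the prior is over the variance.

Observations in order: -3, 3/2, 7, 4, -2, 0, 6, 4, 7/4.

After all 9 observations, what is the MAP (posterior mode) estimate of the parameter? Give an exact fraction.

obs 1: x=-3 → posterior Inverse-Gamma(5, 109/8)
obs 2: x=3/2 → posterior Inverse-Gamma(11/2, 109/8)
obs 3: x=7 → posterior Inverse-Gamma(6, 115/4)
obs 4: x=4 → posterior Inverse-Gamma(13/2, 255/8)
obs 5: x=-2 → posterior Inverse-Gamma(7, 38)
obs 6: x=0 → posterior Inverse-Gamma(15/2, 313/8)
obs 7: x=6 → posterior Inverse-Gamma(8, 197/4)
obs 8: x=4 → posterior Inverse-Gamma(17/2, 419/8)
obs 9: x=7/4 → posterior Inverse-Gamma(9, 1677/32)

1677/320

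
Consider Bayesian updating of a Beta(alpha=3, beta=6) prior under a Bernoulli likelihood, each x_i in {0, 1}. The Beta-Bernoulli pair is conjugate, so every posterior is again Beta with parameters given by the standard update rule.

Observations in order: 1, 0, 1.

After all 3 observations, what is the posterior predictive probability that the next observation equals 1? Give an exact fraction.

5/12

obs 1: x=1 → posterior Beta(4, 6)
obs 2: x=0 → posterior Beta(4, 7)
obs 3: x=1 → posterior Beta(5, 7)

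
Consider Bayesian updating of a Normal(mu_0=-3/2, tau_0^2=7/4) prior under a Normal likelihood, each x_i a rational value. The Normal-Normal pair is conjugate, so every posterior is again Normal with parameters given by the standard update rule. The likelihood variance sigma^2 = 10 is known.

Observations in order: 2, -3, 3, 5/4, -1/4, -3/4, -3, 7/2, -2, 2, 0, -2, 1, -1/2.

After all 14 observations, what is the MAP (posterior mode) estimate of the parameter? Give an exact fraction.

obs 1: x=2 → posterior Normal(-46/47, 70/47)
obs 2: x=-3 → posterior Normal(-67/54, 35/27)
obs 3: x=3 → posterior Normal(-46/61, 70/61)
obs 4: x=5/4 → posterior Normal(-149/272, 35/34)
obs 5: x=-1/4 → posterior Normal(-13/25, 14/15)
obs 6: x=-3/4 → posterior Normal(-177/328, 35/41)
obs 7: x=-3 → posterior Normal(-261/356, 70/89)
obs 8: x=7/2 → posterior Normal(-163/384, 35/48)
obs 9: x=-2 → posterior Normal(-219/412, 70/103)
obs 10: x=2 → posterior Normal(-163/440, 7/11)
obs 11: x=0 → posterior Normal(-163/468, 70/117)
obs 12: x=-2 → posterior Normal(-219/496, 35/62)
obs 13: x=1 → posterior Normal(-191/524, 70/131)
obs 14: x=-1/2 → posterior Normal(-205/552, 35/69)

-205/552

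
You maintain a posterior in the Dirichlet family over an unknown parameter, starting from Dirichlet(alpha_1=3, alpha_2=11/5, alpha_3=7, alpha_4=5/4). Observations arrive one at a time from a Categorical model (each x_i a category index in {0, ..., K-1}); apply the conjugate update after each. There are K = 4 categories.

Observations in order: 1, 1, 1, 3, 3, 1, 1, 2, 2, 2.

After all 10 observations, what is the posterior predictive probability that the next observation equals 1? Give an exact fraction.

obs 1: x=1 → posterior Dirichlet(3, 16/5, 7, 5/4)
obs 2: x=1 → posterior Dirichlet(3, 21/5, 7, 5/4)
obs 3: x=1 → posterior Dirichlet(3, 26/5, 7, 5/4)
obs 4: x=3 → posterior Dirichlet(3, 26/5, 7, 9/4)
obs 5: x=3 → posterior Dirichlet(3, 26/5, 7, 13/4)
obs 6: x=1 → posterior Dirichlet(3, 31/5, 7, 13/4)
obs 7: x=1 → posterior Dirichlet(3, 36/5, 7, 13/4)
obs 8: x=2 → posterior Dirichlet(3, 36/5, 8, 13/4)
obs 9: x=2 → posterior Dirichlet(3, 36/5, 9, 13/4)
obs 10: x=2 → posterior Dirichlet(3, 36/5, 10, 13/4)

144/469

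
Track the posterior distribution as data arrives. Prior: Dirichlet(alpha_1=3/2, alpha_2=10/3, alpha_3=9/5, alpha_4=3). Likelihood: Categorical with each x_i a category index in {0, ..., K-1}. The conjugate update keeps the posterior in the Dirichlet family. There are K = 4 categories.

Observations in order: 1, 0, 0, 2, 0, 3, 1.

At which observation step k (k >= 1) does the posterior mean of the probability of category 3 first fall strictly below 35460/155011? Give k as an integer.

k = 4

obs 1: x=1 → posterior Dirichlet(3/2, 13/3, 9/5, 3)
obs 2: x=0 → posterior Dirichlet(5/2, 13/3, 9/5, 3)
obs 3: x=0 → posterior Dirichlet(7/2, 13/3, 9/5, 3)
obs 4: x=2 → posterior Dirichlet(7/2, 13/3, 14/5, 3)
obs 5: x=0 → posterior Dirichlet(9/2, 13/3, 14/5, 3)
obs 6: x=3 → posterior Dirichlet(9/2, 13/3, 14/5, 4)
obs 7: x=1 → posterior Dirichlet(9/2, 16/3, 14/5, 4)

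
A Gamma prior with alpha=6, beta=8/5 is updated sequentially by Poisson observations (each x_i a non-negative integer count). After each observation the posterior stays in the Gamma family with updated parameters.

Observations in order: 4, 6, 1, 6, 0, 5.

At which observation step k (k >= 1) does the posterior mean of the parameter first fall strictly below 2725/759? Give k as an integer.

obs 1: x=4 → posterior Gamma(10, 13/5)
obs 2: x=6 → posterior Gamma(16, 18/5)
obs 3: x=1 → posterior Gamma(17, 23/5)
obs 4: x=6 → posterior Gamma(23, 28/5)
obs 5: x=0 → posterior Gamma(23, 33/5)
obs 6: x=5 → posterior Gamma(28, 38/5)

k = 5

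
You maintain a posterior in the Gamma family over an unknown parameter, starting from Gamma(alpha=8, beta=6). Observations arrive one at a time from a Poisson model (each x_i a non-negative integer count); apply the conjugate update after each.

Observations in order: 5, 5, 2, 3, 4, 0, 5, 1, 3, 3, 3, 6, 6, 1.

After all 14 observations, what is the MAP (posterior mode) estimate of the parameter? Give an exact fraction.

obs 1: x=5 → posterior Gamma(13, 7)
obs 2: x=5 → posterior Gamma(18, 8)
obs 3: x=2 → posterior Gamma(20, 9)
obs 4: x=3 → posterior Gamma(23, 10)
obs 5: x=4 → posterior Gamma(27, 11)
obs 6: x=0 → posterior Gamma(27, 12)
obs 7: x=5 → posterior Gamma(32, 13)
obs 8: x=1 → posterior Gamma(33, 14)
obs 9: x=3 → posterior Gamma(36, 15)
obs 10: x=3 → posterior Gamma(39, 16)
obs 11: x=3 → posterior Gamma(42, 17)
obs 12: x=6 → posterior Gamma(48, 18)
obs 13: x=6 → posterior Gamma(54, 19)
obs 14: x=1 → posterior Gamma(55, 20)

27/10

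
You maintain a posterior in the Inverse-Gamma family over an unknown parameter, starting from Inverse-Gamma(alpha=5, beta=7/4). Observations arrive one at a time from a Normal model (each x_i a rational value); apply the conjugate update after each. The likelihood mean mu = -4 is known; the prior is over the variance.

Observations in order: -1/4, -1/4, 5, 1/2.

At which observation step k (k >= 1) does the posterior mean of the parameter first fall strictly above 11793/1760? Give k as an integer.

obs 1: x=-1/4 → posterior Inverse-Gamma(11/2, 281/32)
obs 2: x=-1/4 → posterior Inverse-Gamma(6, 253/16)
obs 3: x=5 → posterior Inverse-Gamma(13/2, 901/16)
obs 4: x=1/2 → posterior Inverse-Gamma(7, 1063/16)

k = 3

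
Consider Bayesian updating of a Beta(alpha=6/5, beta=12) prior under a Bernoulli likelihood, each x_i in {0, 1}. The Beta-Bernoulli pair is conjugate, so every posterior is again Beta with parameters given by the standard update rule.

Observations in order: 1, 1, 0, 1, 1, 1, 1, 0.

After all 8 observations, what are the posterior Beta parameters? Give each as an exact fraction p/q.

alpha=36/5, beta=14

obs 1: x=1 → posterior Beta(11/5, 12)
obs 2: x=1 → posterior Beta(16/5, 12)
obs 3: x=0 → posterior Beta(16/5, 13)
obs 4: x=1 → posterior Beta(21/5, 13)
obs 5: x=1 → posterior Beta(26/5, 13)
obs 6: x=1 → posterior Beta(31/5, 13)
obs 7: x=1 → posterior Beta(36/5, 13)
obs 8: x=0 → posterior Beta(36/5, 14)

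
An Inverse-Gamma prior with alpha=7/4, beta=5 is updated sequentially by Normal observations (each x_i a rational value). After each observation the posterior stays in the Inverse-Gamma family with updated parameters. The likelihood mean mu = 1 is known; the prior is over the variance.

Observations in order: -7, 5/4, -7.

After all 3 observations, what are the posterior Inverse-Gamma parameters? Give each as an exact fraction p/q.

alpha=13/4, beta=2209/32

obs 1: x=-7 → posterior Inverse-Gamma(9/4, 37)
obs 2: x=5/4 → posterior Inverse-Gamma(11/4, 1185/32)
obs 3: x=-7 → posterior Inverse-Gamma(13/4, 2209/32)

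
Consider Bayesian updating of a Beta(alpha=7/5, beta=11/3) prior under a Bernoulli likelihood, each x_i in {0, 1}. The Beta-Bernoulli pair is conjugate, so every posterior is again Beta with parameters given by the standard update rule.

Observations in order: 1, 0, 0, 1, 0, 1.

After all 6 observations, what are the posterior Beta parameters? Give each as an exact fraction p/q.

obs 1: x=1 → posterior Beta(12/5, 11/3)
obs 2: x=0 → posterior Beta(12/5, 14/3)
obs 3: x=0 → posterior Beta(12/5, 17/3)
obs 4: x=1 → posterior Beta(17/5, 17/3)
obs 5: x=0 → posterior Beta(17/5, 20/3)
obs 6: x=1 → posterior Beta(22/5, 20/3)

alpha=22/5, beta=20/3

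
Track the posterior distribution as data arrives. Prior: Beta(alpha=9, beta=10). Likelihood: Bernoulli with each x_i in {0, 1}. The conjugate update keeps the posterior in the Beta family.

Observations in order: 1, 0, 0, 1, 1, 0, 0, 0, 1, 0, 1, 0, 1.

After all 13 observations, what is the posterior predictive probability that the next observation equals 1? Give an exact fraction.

obs 1: x=1 → posterior Beta(10, 10)
obs 2: x=0 → posterior Beta(10, 11)
obs 3: x=0 → posterior Beta(10, 12)
obs 4: x=1 → posterior Beta(11, 12)
obs 5: x=1 → posterior Beta(12, 12)
obs 6: x=0 → posterior Beta(12, 13)
obs 7: x=0 → posterior Beta(12, 14)
obs 8: x=0 → posterior Beta(12, 15)
obs 9: x=1 → posterior Beta(13, 15)
obs 10: x=0 → posterior Beta(13, 16)
obs 11: x=1 → posterior Beta(14, 16)
obs 12: x=0 → posterior Beta(14, 17)
obs 13: x=1 → posterior Beta(15, 17)

15/32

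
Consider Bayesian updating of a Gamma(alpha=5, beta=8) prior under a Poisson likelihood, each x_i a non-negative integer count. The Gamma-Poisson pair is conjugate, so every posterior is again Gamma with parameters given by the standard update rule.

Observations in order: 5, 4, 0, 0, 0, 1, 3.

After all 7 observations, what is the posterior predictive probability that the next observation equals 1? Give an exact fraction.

obs 1: x=5 → posterior Gamma(10, 9)
obs 2: x=4 → posterior Gamma(14, 10)
obs 3: x=0 → posterior Gamma(14, 11)
obs 4: x=0 → posterior Gamma(14, 12)
obs 5: x=0 → posterior Gamma(14, 13)
obs 6: x=1 → posterior Gamma(15, 14)
obs 7: x=3 → posterior Gamma(18, 15)

13301026920318603515625/37778931862957161709568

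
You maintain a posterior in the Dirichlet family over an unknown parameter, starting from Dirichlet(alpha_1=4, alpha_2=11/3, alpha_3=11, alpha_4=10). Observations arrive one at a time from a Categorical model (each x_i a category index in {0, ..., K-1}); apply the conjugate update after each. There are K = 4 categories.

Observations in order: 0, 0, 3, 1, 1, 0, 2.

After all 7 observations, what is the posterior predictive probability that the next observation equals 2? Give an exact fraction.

obs 1: x=0 → posterior Dirichlet(5, 11/3, 11, 10)
obs 2: x=0 → posterior Dirichlet(6, 11/3, 11, 10)
obs 3: x=3 → posterior Dirichlet(6, 11/3, 11, 11)
obs 4: x=1 → posterior Dirichlet(6, 14/3, 11, 11)
obs 5: x=1 → posterior Dirichlet(6, 17/3, 11, 11)
obs 6: x=0 → posterior Dirichlet(7, 17/3, 11, 11)
obs 7: x=2 → posterior Dirichlet(7, 17/3, 12, 11)

36/107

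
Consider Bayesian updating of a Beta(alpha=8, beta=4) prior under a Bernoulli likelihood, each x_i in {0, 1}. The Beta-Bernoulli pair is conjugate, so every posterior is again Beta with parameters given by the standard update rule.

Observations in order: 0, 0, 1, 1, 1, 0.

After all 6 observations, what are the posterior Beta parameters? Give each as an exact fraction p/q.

alpha=11, beta=7

obs 1: x=0 → posterior Beta(8, 5)
obs 2: x=0 → posterior Beta(8, 6)
obs 3: x=1 → posterior Beta(9, 6)
obs 4: x=1 → posterior Beta(10, 6)
obs 5: x=1 → posterior Beta(11, 6)
obs 6: x=0 → posterior Beta(11, 7)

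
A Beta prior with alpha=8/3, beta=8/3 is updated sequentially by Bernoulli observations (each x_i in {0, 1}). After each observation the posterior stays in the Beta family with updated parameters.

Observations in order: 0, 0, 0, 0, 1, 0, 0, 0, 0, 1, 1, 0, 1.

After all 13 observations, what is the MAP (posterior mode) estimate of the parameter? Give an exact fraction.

obs 1: x=0 → posterior Beta(8/3, 11/3)
obs 2: x=0 → posterior Beta(8/3, 14/3)
obs 3: x=0 → posterior Beta(8/3, 17/3)
obs 4: x=0 → posterior Beta(8/3, 20/3)
obs 5: x=1 → posterior Beta(11/3, 20/3)
obs 6: x=0 → posterior Beta(11/3, 23/3)
obs 7: x=0 → posterior Beta(11/3, 26/3)
obs 8: x=0 → posterior Beta(11/3, 29/3)
obs 9: x=0 → posterior Beta(11/3, 32/3)
obs 10: x=1 → posterior Beta(14/3, 32/3)
obs 11: x=1 → posterior Beta(17/3, 32/3)
obs 12: x=0 → posterior Beta(17/3, 35/3)
obs 13: x=1 → posterior Beta(20/3, 35/3)

17/49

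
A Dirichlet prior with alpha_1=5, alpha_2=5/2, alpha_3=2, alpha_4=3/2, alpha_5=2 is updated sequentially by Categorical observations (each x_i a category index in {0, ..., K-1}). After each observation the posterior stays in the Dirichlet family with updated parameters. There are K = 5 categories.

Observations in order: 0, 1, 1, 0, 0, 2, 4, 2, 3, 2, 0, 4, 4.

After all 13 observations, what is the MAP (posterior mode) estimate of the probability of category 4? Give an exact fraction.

4/21

obs 1: x=0 → posterior Dirichlet(6, 5/2, 2, 3/2, 2)
obs 2: x=1 → posterior Dirichlet(6, 7/2, 2, 3/2, 2)
obs 3: x=1 → posterior Dirichlet(6, 9/2, 2, 3/2, 2)
obs 4: x=0 → posterior Dirichlet(7, 9/2, 2, 3/2, 2)
obs 5: x=0 → posterior Dirichlet(8, 9/2, 2, 3/2, 2)
obs 6: x=2 → posterior Dirichlet(8, 9/2, 3, 3/2, 2)
obs 7: x=4 → posterior Dirichlet(8, 9/2, 3, 3/2, 3)
obs 8: x=2 → posterior Dirichlet(8, 9/2, 4, 3/2, 3)
obs 9: x=3 → posterior Dirichlet(8, 9/2, 4, 5/2, 3)
obs 10: x=2 → posterior Dirichlet(8, 9/2, 5, 5/2, 3)
obs 11: x=0 → posterior Dirichlet(9, 9/2, 5, 5/2, 3)
obs 12: x=4 → posterior Dirichlet(9, 9/2, 5, 5/2, 4)
obs 13: x=4 → posterior Dirichlet(9, 9/2, 5, 5/2, 5)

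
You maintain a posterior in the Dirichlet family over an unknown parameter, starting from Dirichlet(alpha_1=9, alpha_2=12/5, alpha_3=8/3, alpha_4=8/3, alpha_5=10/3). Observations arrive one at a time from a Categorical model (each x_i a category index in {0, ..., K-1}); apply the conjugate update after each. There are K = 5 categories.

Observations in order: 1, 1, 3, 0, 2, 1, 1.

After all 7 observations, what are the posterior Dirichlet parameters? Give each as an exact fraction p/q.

alpha_1=10, alpha_2=32/5, alpha_3=11/3, alpha_4=11/3, alpha_5=10/3

obs 1: x=1 → posterior Dirichlet(9, 17/5, 8/3, 8/3, 10/3)
obs 2: x=1 → posterior Dirichlet(9, 22/5, 8/3, 8/3, 10/3)
obs 3: x=3 → posterior Dirichlet(9, 22/5, 8/3, 11/3, 10/3)
obs 4: x=0 → posterior Dirichlet(10, 22/5, 8/3, 11/3, 10/3)
obs 5: x=2 → posterior Dirichlet(10, 22/5, 11/3, 11/3, 10/3)
obs 6: x=1 → posterior Dirichlet(10, 27/5, 11/3, 11/3, 10/3)
obs 7: x=1 → posterior Dirichlet(10, 32/5, 11/3, 11/3, 10/3)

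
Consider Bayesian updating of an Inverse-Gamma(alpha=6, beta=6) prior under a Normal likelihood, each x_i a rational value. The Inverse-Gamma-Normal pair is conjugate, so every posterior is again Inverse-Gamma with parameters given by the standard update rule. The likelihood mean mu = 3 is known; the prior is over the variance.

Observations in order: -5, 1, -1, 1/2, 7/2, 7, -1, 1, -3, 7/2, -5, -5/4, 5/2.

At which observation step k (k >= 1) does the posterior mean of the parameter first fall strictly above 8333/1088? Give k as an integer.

k = 7

obs 1: x=-5 → posterior Inverse-Gamma(13/2, 38)
obs 2: x=1 → posterior Inverse-Gamma(7, 40)
obs 3: x=-1 → posterior Inverse-Gamma(15/2, 48)
obs 4: x=1/2 → posterior Inverse-Gamma(8, 409/8)
obs 5: x=7/2 → posterior Inverse-Gamma(17/2, 205/4)
obs 6: x=7 → posterior Inverse-Gamma(9, 237/4)
obs 7: x=-1 → posterior Inverse-Gamma(19/2, 269/4)
obs 8: x=1 → posterior Inverse-Gamma(10, 277/4)
obs 9: x=-3 → posterior Inverse-Gamma(21/2, 349/4)
obs 10: x=7/2 → posterior Inverse-Gamma(11, 699/8)
obs 11: x=-5 → posterior Inverse-Gamma(23/2, 955/8)
obs 12: x=-5/4 → posterior Inverse-Gamma(12, 4109/32)
obs 13: x=5/2 → posterior Inverse-Gamma(25/2, 4113/32)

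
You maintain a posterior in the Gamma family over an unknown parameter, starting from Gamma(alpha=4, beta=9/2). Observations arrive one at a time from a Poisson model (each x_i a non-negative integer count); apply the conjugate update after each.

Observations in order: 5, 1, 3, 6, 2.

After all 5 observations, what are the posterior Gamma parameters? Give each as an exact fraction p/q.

obs 1: x=5 → posterior Gamma(9, 11/2)
obs 2: x=1 → posterior Gamma(10, 13/2)
obs 3: x=3 → posterior Gamma(13, 15/2)
obs 4: x=6 → posterior Gamma(19, 17/2)
obs 5: x=2 → posterior Gamma(21, 19/2)

alpha=21, beta=19/2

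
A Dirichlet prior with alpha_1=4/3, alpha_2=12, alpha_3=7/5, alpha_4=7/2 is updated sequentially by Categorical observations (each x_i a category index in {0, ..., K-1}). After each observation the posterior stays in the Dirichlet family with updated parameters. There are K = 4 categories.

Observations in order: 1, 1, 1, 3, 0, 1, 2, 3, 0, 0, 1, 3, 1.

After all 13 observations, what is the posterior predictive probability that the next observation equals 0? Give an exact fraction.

130/937

obs 1: x=1 → posterior Dirichlet(4/3, 13, 7/5, 7/2)
obs 2: x=1 → posterior Dirichlet(4/3, 14, 7/5, 7/2)
obs 3: x=1 → posterior Dirichlet(4/3, 15, 7/5, 7/2)
obs 4: x=3 → posterior Dirichlet(4/3, 15, 7/5, 9/2)
obs 5: x=0 → posterior Dirichlet(7/3, 15, 7/5, 9/2)
obs 6: x=1 → posterior Dirichlet(7/3, 16, 7/5, 9/2)
obs 7: x=2 → posterior Dirichlet(7/3, 16, 12/5, 9/2)
obs 8: x=3 → posterior Dirichlet(7/3, 16, 12/5, 11/2)
obs 9: x=0 → posterior Dirichlet(10/3, 16, 12/5, 11/2)
obs 10: x=0 → posterior Dirichlet(13/3, 16, 12/5, 11/2)
obs 11: x=1 → posterior Dirichlet(13/3, 17, 12/5, 11/2)
obs 12: x=3 → posterior Dirichlet(13/3, 17, 12/5, 13/2)
obs 13: x=1 → posterior Dirichlet(13/3, 18, 12/5, 13/2)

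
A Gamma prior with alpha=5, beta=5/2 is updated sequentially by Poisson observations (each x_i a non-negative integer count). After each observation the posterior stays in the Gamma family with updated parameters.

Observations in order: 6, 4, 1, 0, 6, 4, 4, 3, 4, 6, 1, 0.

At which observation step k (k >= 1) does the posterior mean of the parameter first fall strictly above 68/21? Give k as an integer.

k = 2

obs 1: x=6 → posterior Gamma(11, 7/2)
obs 2: x=4 → posterior Gamma(15, 9/2)
obs 3: x=1 → posterior Gamma(16, 11/2)
obs 4: x=0 → posterior Gamma(16, 13/2)
obs 5: x=6 → posterior Gamma(22, 15/2)
obs 6: x=4 → posterior Gamma(26, 17/2)
obs 7: x=4 → posterior Gamma(30, 19/2)
obs 8: x=3 → posterior Gamma(33, 21/2)
obs 9: x=4 → posterior Gamma(37, 23/2)
obs 10: x=6 → posterior Gamma(43, 25/2)
obs 11: x=1 → posterior Gamma(44, 27/2)
obs 12: x=0 → posterior Gamma(44, 29/2)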